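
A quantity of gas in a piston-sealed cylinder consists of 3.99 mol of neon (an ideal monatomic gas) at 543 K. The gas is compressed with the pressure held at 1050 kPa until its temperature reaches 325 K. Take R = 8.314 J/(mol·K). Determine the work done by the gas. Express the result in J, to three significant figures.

W ≈ -7230 J

Isobaric: W = P ΔV = nR ΔT.
W = (3.99)(8.314)(325 − 543) = -7232 J.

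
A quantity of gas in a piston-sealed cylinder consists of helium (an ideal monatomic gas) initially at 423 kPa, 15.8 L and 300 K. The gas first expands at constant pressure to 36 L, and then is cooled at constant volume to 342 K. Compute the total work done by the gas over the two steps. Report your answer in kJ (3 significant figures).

Step 1 (isobaric): W = PΔV = (423 kPa)(36 − 15.8 L) = 8545 J.
Step 2 (isochoric): W = 0 (constant volume).
W_total = 8545 + 0 = 8545 J.

W_total ≈ 8.54 kJ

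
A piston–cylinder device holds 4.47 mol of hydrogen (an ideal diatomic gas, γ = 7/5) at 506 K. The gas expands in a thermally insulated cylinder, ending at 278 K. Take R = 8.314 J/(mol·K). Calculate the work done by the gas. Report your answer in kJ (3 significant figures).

W ≈ 21.2 kJ

Adiabatic ⇒ Q = 0, so W_by = −ΔU = nCᵥ(T₁ − T₂).
Cᵥ = 5R/2 = 20.79 J/(mol·K).
W = (4.47)(20.79)(506 − 278) = 21183 J.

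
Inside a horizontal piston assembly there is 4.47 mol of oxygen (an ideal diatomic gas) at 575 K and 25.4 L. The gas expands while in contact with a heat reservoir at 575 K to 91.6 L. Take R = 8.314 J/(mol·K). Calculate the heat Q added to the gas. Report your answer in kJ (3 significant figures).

Q ≈ 27.4 kJ

Isothermal ⇒ ΔU = 0, so Q = W = nRT ln(V₂/V₁).
Q = (4.47)(8.314)(575) ln(91.6/25.4) = 21369 × 1.283 = 27410 J.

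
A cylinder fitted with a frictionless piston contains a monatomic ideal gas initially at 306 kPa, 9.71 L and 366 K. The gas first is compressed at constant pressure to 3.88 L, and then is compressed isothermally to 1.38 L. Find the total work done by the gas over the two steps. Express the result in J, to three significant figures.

Step 1 (isobaric): W = PΔV = (306 kPa)(3.88 − 9.71 L) = -1784 J.
After step 1: P = 306 kPa, V = 3.88 L, T = 146.2 K.
Step 2 (isothermal): W = P₁V₁ ln(V₂/V₁) = (1187) ln(1.38/3.88) = -1227 J.
W_total = -1784 − 1227 = -3011 J.

W_total ≈ -3010 J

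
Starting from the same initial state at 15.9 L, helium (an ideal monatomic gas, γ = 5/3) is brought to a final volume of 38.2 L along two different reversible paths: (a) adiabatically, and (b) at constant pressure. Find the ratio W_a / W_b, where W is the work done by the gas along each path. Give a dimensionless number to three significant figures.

W_a / W_b ≈ 0.473

Path (a) adiabatic: W = P₁V₁(1 − (V₁/V₂)^(γ−1))/(γ−1) → W_a/(P₁V₁) = 0.6638.
Path (b) isobaric: W = P₁(V₂ − V₁) → W_b/(P₁V₁) = 1.403.
W_a / W_b = 0.6638 / 1.403 = 0.4733.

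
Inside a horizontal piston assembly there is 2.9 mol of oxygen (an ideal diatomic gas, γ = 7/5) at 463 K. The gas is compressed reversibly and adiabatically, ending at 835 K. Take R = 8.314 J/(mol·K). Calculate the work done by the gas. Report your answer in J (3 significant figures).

W ≈ -22400 J

Adiabatic ⇒ Q = 0, so W_by = −ΔU = nCᵥ(T₁ − T₂).
Cᵥ = 5R/2 = 20.79 J/(mol·K).
W = (2.9)(20.79)(463 − 835) = -22423 J.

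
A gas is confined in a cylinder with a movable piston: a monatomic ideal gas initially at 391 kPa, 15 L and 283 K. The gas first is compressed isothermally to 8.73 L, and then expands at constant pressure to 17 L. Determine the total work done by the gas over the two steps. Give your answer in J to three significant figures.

Step 1 (isothermal): W = P₁V₁ ln(V₂/V₁) = (5865) ln(8.73/15) = -3175 J.
After step 1: P = 671.8 kPa, V = 8.73 L, T = 283 K.
Step 2 (isobaric): W = PΔV = (671.8 kPa)(17 − 8.73 L) = 5556 J.
W_total = -3175 + 5556 = 2381 J.

W_total ≈ 2380 J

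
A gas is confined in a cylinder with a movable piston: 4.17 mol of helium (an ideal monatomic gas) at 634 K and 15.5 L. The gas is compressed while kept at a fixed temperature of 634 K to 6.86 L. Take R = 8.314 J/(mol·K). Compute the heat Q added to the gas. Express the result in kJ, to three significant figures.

Q ≈ -17.9 kJ

Isothermal ⇒ ΔU = 0, so Q = W = nRT ln(V₂/V₁).
Q = (4.17)(8.314)(634) ln(6.86/15.5) = 21980 × -0.8151 = -17917 J.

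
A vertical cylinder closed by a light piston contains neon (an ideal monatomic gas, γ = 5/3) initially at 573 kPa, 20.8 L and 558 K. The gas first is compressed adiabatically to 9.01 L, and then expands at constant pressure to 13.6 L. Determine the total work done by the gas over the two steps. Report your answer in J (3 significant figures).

Step 1 (adiabatic): W = (P₁V₁ − P₂V₂)/(γ−1) = (11918 − 20818)/0.667 = -13350 J.
After step 1: P = 2311 kPa, V = 9.01 L, T = 974.7 K.
Step 2 (isobaric): W = PΔV = (2311 kPa)(13.6 − 9.01 L) = 10606 J.
W_total = -13350 + 10606 = -2744 J.

W_total ≈ -2740 J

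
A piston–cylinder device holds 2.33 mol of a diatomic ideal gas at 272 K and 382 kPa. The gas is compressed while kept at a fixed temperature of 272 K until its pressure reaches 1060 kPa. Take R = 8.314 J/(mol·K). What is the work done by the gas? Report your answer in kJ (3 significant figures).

Isothermal process: W = nRT ln(V₂/V₁) = nRT ln(P₁/P₂).
W = (2.33)(8.314)(272) × ln(382/1060)
  = 5269 × ln(0.3604) = 5269 × -1.021
W_by_gas = -5378 J.

W ≈ -5.38 kJ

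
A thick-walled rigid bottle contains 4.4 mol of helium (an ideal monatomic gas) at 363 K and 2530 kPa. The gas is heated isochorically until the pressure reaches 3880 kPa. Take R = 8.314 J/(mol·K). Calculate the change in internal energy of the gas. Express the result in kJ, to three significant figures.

Constant volume ⇒ W = 0, so Q = ΔU = nCᵥΔT with Cᵥ = 3R/2 = 12.47 J/(mol·K).
At constant V, T₂/T₁ = P₂/P₁ ⇒ ΔT = T₁(P₂/P₁ − 1) = 363·(3880/2530 − 1) = 193.7 K.
ΔU = (4.4)(12.47)(193.7) = 10629 J.

ΔU ≈ 10.6 kJ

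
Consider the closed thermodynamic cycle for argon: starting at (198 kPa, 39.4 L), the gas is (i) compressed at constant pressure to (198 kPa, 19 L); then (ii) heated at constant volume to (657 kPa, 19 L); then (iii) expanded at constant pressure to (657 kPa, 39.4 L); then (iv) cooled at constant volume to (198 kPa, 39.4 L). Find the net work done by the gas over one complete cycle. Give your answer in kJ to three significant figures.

Constant-volume legs do no work.
W(i) = (198)(19 − 39.4) = -4039 J; W(iii) = (657)(39.4 − 19) = 13403 J.
W_net = -4039 + 13403 = 9364 J (the clockwise enclosed area).

W_net ≈ 9.36 kJ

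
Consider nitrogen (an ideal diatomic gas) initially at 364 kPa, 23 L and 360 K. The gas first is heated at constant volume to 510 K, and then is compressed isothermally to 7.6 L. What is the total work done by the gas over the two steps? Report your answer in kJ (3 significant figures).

W_total ≈ -13.1 kJ

Step 1 (isochoric): W = 0 (constant volume).
After step 1: P = 515.7 kPa (V unchanged).
Step 2 (isothermal): W = P₁V₁ ln(V₂/V₁) = (11860) ln(7.6/23) = -13133 J.
W_total = 0 − 13133 = -13133 J.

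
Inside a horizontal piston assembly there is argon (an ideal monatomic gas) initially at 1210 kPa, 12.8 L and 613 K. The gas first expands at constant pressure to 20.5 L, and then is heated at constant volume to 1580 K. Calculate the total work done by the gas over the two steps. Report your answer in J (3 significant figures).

Step 1 (isobaric): W = PΔV = (1210 kPa)(20.5 − 12.8 L) = 9317 J.
Step 2 (isochoric): W = 0 (constant volume).
W_total = 9317 + 0 = 9317 J.

W_total ≈ 9320 J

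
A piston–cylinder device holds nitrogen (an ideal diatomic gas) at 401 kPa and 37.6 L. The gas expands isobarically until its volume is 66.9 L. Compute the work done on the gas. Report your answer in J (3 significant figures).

W ≈ -11700 J

Isobaric: W = P ΔV.
W = (401 kPa)(66.9 − 37.6 L) = (401)(29.3) = 11749 J.
Work on gas = −W_by = -11749 J.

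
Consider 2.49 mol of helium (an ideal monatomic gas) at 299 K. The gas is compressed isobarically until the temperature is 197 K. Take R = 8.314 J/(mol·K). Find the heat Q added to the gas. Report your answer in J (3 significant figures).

Isobaric: W = nRΔT = (2.49)(8.314)(-102) = -2112 J.
ΔU = nCᵥΔT with Cᵥ = 3R/2: ΔU = (2.49)(12.47)(-102) = -3167 J.
Q = ΔU + W = -3167 − 2112 = -5279 J.

Q ≈ -5280 J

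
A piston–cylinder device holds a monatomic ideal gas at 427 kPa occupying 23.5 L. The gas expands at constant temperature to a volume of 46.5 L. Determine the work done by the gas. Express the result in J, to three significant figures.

Isothermal: W = nRT ln(V₂/V₁) = P₁V₁ ln(V₂/V₁).
P₁V₁ = (427 kPa)(23.5 L) = 10034 J.
W = 10034 × ln(46.5/23.5) = 10034 × 0.6825
W_by_gas = 6848 J.

W ≈ 6850 J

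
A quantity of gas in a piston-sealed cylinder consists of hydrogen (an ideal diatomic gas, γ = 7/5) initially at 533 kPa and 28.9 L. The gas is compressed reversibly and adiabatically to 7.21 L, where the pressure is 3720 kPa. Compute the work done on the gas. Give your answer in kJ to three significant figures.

Adiabatic: W = (P₁V₁ − P₂V₂)/(γ − 1) with γ = 7/5.
P₁V₁ = 15404 J, P₂V₂ = 26821 J.
W = (15404 − 26821) / 0.4 = -28544 J.
Work on gas = −W_by = 28544 J.

W ≈ 28.5 kJ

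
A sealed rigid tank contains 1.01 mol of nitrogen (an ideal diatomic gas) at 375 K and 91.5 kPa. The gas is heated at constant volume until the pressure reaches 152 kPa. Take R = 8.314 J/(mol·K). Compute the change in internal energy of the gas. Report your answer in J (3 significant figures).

ΔU ≈ 5210 J

Constant volume ⇒ W = 0, so Q = ΔU = nCᵥΔT with Cᵥ = 5R/2 = 20.79 J/(mol·K).
At constant V, T₂/T₁ = P₂/P₁ ⇒ ΔT = T₁(P₂/P₁ − 1) = 375·(152/91.5 − 1) = 248 K.
ΔU = (1.01)(20.79)(248) = 5205 J.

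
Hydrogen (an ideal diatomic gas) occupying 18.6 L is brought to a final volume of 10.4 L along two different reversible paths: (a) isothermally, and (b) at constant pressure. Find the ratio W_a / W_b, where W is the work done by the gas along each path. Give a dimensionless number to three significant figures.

W_a / W_b ≈ 1.32

Path (a) isothermal: W = P₁V₁ ln(V₂/V₁) → W_a/(P₁V₁) = -0.5814.
Path (b) isobaric: W = P₁(V₂ − V₁) → W_b/(P₁V₁) = -0.4409.
W_a / W_b = -0.5814 / -0.4409 = 1.319.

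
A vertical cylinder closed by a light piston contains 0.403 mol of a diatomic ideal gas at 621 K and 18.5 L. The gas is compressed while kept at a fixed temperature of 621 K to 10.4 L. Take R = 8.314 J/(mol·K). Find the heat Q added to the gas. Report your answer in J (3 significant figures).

Q ≈ -1200 J

Isothermal ⇒ ΔU = 0, so Q = W = nRT ln(V₂/V₁).
Q = (0.403)(8.314)(621) ln(10.4/18.5) = 2081 × -0.576 = -1198 J.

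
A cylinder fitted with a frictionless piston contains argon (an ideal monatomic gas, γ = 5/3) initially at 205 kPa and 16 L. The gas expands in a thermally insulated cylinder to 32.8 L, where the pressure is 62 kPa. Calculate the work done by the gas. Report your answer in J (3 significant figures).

W ≈ 1870 J

Adiabatic: W = (P₁V₁ − P₂V₂)/(γ − 1) with γ = 5/3.
P₁V₁ = 3280 J, P₂V₂ = 2034 J.
W = (3280 − 2034) / 0.6667 = 1870 J.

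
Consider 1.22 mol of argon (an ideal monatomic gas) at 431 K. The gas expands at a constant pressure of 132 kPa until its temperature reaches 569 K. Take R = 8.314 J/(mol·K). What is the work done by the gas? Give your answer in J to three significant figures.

W ≈ 1400 J

Isobaric: W = P ΔV = nR ΔT.
W = (1.22)(8.314)(569 − 431) = 1400 J.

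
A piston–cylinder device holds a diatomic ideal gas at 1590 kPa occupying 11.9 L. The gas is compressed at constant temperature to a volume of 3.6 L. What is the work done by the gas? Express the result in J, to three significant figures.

Isothermal: W = nRT ln(V₂/V₁) = P₁V₁ ln(V₂/V₁).
P₁V₁ = (1590 kPa)(11.9 L) = 18921 J.
W = 18921 × ln(3.6/11.9) = 18921 × -1.196
W_by_gas = -22622 J.

W ≈ -22600 J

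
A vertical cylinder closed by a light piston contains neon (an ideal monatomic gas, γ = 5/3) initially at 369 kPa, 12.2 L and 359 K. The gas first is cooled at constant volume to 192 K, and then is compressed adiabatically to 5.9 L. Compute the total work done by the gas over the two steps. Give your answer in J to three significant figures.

Step 1 (isochoric): W = 0 (constant volume).
After step 1: P = 197.3 kPa (V unchanged).
Step 2 (adiabatic): W = (P₁V₁ − P₂V₂)/(γ−1) = (2408 − 3908)/0.667 = -2250 J.
W_total = 0 − 2250 = -2250 J.

W_total ≈ -2250 J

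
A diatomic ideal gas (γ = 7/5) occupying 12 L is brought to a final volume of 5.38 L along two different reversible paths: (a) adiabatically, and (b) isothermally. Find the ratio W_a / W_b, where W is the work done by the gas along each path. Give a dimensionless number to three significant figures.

Path (a) adiabatic: W = P₁V₁(1 − (V₁/V₂)^(γ−1))/(γ−1) → W_a/(P₁V₁) = -0.9459.
Path (b) isothermal: W = P₁V₁ ln(V₂/V₁) → W_b/(P₁V₁) = -0.8022.
W_a / W_b = -0.9459 / -0.8022 = 1.179.

W_a / W_b ≈ 1.18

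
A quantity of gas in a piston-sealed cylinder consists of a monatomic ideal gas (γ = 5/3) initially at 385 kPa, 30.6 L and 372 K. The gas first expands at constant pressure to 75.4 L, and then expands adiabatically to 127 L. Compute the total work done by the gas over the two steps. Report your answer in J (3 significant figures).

Step 1 (isobaric): W = PΔV = (385 kPa)(75.4 − 30.6 L) = 17248 J.
After step 1: P = 385 kPa, V = 75.4 L, T = 916.6 K.
Step 2 (adiabatic): W = (P₁V₁ − P₂V₂)/(γ−1) = (29029 − 20506)/0.667 = 12785 J.
W_total = 17248 + 12785 = 30033 J.

W_total ≈ 30000 J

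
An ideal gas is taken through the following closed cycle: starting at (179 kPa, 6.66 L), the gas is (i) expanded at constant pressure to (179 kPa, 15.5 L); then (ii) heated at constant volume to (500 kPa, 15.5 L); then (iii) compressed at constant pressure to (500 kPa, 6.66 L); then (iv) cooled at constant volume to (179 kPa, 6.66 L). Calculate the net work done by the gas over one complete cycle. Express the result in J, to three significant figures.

W_net ≈ -2840 J

Constant-volume legs do no work.
W(i) = (179)(15.5 − 6.66) = 1582 J; W(iii) = (500)(6.66 − 15.5) = -4420 J.
W_net = 1582 − 4420 = -2838 J (the counter-clockwise enclosed area).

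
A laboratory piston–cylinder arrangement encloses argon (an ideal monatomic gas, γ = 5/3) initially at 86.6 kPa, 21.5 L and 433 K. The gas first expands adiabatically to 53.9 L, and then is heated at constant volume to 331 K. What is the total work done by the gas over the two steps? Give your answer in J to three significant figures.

W_total ≈ 1280 J

Step 1 (adiabatic): W = (P₁V₁ − P₂V₂)/(γ−1) = (1862 − 1009)/0.667 = 1279 J.
Step 2 (isochoric): W = 0 (constant volume).
W_total = 1279 + 0 = 1279 J.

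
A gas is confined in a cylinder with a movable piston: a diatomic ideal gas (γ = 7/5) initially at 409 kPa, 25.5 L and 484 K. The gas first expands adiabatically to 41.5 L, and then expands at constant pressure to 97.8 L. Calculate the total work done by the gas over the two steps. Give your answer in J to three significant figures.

Step 1 (adiabatic): W = (P₁V₁ − P₂V₂)/(γ−1) = (10430 − 8583)/0.4 = 4615 J.
After step 1: P = 206.8 kPa, V = 41.5 L, T = 398.3 K.
Step 2 (isobaric): W = PΔV = (206.8 kPa)(97.8 − 41.5 L) = 11644 J.
W_total = 4615 + 11644 = 16260 J.

W_total ≈ 16300 J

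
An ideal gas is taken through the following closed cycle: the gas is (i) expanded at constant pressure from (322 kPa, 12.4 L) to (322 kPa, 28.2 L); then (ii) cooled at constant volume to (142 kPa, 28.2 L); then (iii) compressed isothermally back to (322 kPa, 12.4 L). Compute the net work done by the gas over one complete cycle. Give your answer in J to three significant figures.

W_net ≈ 1800 J

Leg (i): W = PΔV = (322)(28.2 − 12.4) = 5088 J.
Leg (ii): W = 0.
Leg (iii): W = PᵢVᵢ ln(V_f/Vᵢ) = (4004) ln(12.4/28.2) = -3290 J.
W_net = 5088 − 3290 = 1797 J.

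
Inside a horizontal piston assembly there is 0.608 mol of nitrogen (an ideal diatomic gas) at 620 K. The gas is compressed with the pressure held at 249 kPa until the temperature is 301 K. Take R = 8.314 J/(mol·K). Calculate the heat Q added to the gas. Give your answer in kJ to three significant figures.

Q ≈ -5.64 kJ

Isobaric: W = nRΔT = (0.608)(8.314)(-319) = -1613 J.
ΔU = nCᵥΔT with Cᵥ = 5R/2: ΔU = (0.608)(20.79)(-319) = -4031 J.
Q = ΔU + W = -4031 − 1613 = -5644 J.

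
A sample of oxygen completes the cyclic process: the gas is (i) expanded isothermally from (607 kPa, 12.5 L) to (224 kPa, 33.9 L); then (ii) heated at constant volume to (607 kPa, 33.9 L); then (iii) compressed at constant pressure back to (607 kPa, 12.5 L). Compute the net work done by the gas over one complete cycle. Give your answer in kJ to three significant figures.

W_net ≈ -5.42 kJ

Leg (i): W = PᵢVᵢ ln(V_f/Vᵢ) = (7588) ln(33.9/12.5) = 7570 J.
Leg (ii): W = 0.
Leg (iii): W = PΔV = (607)(12.5 − 33.9) = -12990 J.
W_net = 7570 − 12990 = -5420 J.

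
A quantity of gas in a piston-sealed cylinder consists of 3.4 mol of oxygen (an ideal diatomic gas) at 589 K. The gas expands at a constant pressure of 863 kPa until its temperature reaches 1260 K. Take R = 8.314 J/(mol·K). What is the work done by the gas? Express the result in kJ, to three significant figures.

Isobaric: W = P ΔV = nR ΔT.
W = (3.4)(8.314)(1260 − 589) = 18968 J.

W ≈ 19.0 kJ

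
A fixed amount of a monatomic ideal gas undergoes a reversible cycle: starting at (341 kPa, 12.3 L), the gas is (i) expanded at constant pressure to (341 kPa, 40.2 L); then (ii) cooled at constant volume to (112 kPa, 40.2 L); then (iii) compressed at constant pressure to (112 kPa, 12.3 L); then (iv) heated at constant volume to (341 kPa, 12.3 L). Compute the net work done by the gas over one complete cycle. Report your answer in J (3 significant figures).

Constant-volume legs do no work.
W(i) = (341)(40.2 − 12.3) = 9514 J; W(iii) = (112)(12.3 − 40.2) = -3125 J.
W_net = 9514 − 3125 = 6389 J (the clockwise enclosed area).

W_net ≈ 6390 J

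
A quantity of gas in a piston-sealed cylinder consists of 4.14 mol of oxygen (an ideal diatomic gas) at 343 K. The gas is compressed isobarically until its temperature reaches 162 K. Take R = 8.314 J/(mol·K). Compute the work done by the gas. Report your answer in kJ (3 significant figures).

Isobaric: W = P ΔV = nR ΔT.
W = (4.14)(8.314)(162 − 343) = -6230 J.

W ≈ -6.23 kJ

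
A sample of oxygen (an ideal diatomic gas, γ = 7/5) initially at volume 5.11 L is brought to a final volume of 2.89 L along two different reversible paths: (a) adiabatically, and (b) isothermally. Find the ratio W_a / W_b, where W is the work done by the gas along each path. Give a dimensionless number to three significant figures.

W_a / W_b ≈ 1.12

Path (a) adiabatic: W = P₁V₁(1 − (V₁/V₂)^(γ−1))/(γ−1) → W_a/(P₁V₁) = -0.6401.
Path (b) isothermal: W = P₁V₁ ln(V₂/V₁) → W_b/(P₁V₁) = -0.5699.
W_a / W_b = -0.6401 / -0.5699 = 1.123.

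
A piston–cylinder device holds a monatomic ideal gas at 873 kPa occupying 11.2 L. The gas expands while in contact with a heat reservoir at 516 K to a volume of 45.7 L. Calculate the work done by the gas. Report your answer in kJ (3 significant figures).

W ≈ 13.7 kJ

Isothermal: W = nRT ln(V₂/V₁) = P₁V₁ ln(V₂/V₁).
P₁V₁ = (873 kPa)(11.2 L) = 9778 J.
W = 9778 × ln(45.7/11.2) = 9778 × 1.406
W_by_gas = 13749 J.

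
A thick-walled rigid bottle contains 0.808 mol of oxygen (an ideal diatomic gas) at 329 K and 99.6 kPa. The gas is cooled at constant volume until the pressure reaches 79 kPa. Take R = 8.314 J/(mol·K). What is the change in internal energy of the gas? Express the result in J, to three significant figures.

ΔU ≈ -1140 J

Constant volume ⇒ W = 0, so Q = ΔU = nCᵥΔT with Cᵥ = 5R/2 = 20.79 J/(mol·K).
At constant V, T₂/T₁ = P₂/P₁ ⇒ ΔT = T₁(P₂/P₁ − 1) = 329·(79/99.6 − 1) = -68.05 K.
ΔU = (0.808)(20.79)(-68.05) = -1143 J.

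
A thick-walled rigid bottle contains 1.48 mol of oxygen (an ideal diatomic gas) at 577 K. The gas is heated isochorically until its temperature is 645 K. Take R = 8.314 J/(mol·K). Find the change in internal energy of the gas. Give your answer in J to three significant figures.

Constant volume ⇒ W = 0, so Q = ΔU = nCᵥΔT with Cᵥ = 5R/2 = 20.79 J/(mol·K).
ΔU = (1.48)(20.79)(645 − 577) = 2092 J.

ΔU ≈ 2090 J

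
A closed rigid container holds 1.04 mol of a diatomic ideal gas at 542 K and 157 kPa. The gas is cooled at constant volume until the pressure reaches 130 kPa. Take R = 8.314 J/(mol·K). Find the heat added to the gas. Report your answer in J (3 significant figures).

Constant volume ⇒ W = 0, so Q = ΔU = nCᵥΔT with Cᵥ = 5R/2 = 20.79 J/(mol·K).
At constant V, T₂/T₁ = P₂/P₁ ⇒ ΔT = T₁(P₂/P₁ − 1) = 542·(130/157 − 1) = -93.21 K.
ΔU = (1.04)(20.79)(-93.21) = -2015 J.

Q ≈ -2010 J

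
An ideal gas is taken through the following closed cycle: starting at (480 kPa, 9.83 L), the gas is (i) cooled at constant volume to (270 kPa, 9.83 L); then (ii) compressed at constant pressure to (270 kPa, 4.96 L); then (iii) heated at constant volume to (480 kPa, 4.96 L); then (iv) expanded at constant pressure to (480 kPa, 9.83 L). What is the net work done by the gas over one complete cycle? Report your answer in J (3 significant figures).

Constant-volume legs do no work.
W(ii) = (270)(4.96 − 9.83) = -1315 J; W(iv) = (480)(9.83 − 4.96) = 2338 J.
W_net = -1315 + 2338 = 1023 J (the clockwise enclosed area).

W_net ≈ 1020 J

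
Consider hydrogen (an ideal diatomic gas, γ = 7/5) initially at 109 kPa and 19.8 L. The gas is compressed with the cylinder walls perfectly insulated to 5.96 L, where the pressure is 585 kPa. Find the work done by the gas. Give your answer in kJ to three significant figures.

W ≈ -3.32 kJ

Adiabatic: W = (P₁V₁ − P₂V₂)/(γ − 1) with γ = 7/5.
P₁V₁ = 2158 J, P₂V₂ = 3487 J.
W = (2158 − 3487) / 0.4 = -3321 J.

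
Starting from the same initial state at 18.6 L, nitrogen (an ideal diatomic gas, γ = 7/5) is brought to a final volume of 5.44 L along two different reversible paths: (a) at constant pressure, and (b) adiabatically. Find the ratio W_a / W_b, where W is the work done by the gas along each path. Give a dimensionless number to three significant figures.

Path (a) isobaric: W = P₁(V₂ − V₁) → W_a/(P₁V₁) = -0.7075.
Path (b) adiabatic: W = P₁V₁(1 − (V₁/V₂)^(γ−1))/(γ−1) → W_b/(P₁V₁) = -1.588.
W_a / W_b = -0.7075 / -1.588 = 0.4456.

W_a / W_b ≈ 0.446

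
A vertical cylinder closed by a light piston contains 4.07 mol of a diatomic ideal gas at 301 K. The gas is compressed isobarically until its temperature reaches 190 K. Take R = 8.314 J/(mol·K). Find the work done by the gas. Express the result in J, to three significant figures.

W ≈ -3760 J

Isobaric: W = P ΔV = nR ΔT.
W = (4.07)(8.314)(190 − 301) = -3756 J.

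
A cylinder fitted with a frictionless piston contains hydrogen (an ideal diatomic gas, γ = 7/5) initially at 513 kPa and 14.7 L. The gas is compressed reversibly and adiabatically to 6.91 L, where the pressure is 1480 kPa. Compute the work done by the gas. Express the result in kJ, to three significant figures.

W ≈ -6.71 kJ

Adiabatic: W = (P₁V₁ − P₂V₂)/(γ − 1) with γ = 7/5.
P₁V₁ = 7541 J, P₂V₂ = 10227 J.
W = (7541 − 10227) / 0.4 = -6714 J.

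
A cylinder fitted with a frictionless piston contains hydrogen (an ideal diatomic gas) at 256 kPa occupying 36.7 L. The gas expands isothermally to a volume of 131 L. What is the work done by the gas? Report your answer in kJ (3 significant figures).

W ≈ 12.0 kJ

Isothermal: W = nRT ln(V₂/V₁) = P₁V₁ ln(V₂/V₁).
P₁V₁ = (256 kPa)(36.7 L) = 9395 J.
W = 9395 × ln(131/36.7) = 9395 × 1.272
W_by_gas = 11955 J.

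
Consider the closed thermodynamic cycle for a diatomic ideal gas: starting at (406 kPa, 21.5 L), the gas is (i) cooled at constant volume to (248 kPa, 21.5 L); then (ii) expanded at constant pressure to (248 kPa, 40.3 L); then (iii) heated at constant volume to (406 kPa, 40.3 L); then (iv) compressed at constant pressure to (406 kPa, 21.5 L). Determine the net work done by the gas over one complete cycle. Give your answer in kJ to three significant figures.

W_net ≈ -2.97 kJ

Constant-volume legs do no work.
W(ii) = (248)(40.3 − 21.5) = 4662 J; W(iv) = (406)(21.5 − 40.3) = -7633 J.
W_net = 4662 − 7633 = -2970 J (the counter-clockwise enclosed area).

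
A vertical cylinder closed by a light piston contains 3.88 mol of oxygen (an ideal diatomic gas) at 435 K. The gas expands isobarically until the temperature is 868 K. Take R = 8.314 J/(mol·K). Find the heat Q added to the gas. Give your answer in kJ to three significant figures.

Isobaric: W = nRΔT = (3.88)(8.314)(433) = 13968 J.
ΔU = nCᵥΔT with Cᵥ = 5R/2: ΔU = (3.88)(20.79)(433) = 34920 J.
Q = ΔU + W = 34920 + 13968 = 48887 J.

Q ≈ 48.9 kJ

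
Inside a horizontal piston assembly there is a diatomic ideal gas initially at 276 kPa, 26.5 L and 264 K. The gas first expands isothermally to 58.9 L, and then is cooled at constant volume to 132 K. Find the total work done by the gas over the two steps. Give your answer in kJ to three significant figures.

Step 1 (isothermal): W = P₁V₁ ln(V₂/V₁) = (7314) ln(58.9/26.5) = 5842 J.
Step 2 (isochoric): W = 0 (constant volume).
W_total = 5842 + 0 = 5842 J.

W_total ≈ 5.84 kJ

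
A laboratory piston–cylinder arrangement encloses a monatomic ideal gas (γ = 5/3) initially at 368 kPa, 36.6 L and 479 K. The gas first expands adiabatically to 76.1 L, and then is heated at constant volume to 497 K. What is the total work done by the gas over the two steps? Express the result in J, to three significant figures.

W_total ≈ 7800 J

Step 1 (adiabatic): W = (P₁V₁ − P₂V₂)/(γ−1) = (13469 − 8268)/0.667 = 7801 J.
Step 2 (isochoric): W = 0 (constant volume).
W_total = 7801 + 0 = 7801 J.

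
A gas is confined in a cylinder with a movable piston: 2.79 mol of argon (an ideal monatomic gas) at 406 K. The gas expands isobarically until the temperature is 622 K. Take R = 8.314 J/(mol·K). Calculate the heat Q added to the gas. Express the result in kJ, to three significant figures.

Q ≈ 12.5 kJ

Isobaric: W = nRΔT = (2.79)(8.314)(216) = 5010 J.
ΔU = nCᵥΔT with Cᵥ = 3R/2: ΔU = (2.79)(12.47)(216) = 7516 J.
Q = ΔU + W = 7516 + 5010 = 12526 J.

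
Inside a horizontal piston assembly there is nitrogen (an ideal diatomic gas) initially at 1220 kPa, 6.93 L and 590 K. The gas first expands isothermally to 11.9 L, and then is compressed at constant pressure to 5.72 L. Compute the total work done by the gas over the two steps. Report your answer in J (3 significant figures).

W_total ≈ 181 J

Step 1 (isothermal): W = P₁V₁ ln(V₂/V₁) = (8455) ln(11.9/6.93) = 4571 J.
After step 1: P = 710.5 kPa, V = 11.9 L, T = 590 K.
Step 2 (isobaric): W = PΔV = (710.5 kPa)(5.72 − 11.9 L) = -4391 J.
W_total = 4571 − 4391 = 180.5 J.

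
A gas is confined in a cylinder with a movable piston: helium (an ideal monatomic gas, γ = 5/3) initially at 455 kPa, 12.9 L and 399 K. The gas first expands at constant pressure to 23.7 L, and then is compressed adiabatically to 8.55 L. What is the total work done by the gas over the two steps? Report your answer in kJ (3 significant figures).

W_total ≈ -10.8 kJ

Step 1 (isobaric): W = PΔV = (455 kPa)(23.7 − 12.9 L) = 4914 J.
After step 1: P = 455 kPa, V = 23.7 L, T = 733 K.
Step 2 (adiabatic): W = (P₁V₁ − P₂V₂)/(γ−1) = (10784 − 21279)/0.667 = -15743 J.
W_total = 4914 − 15743 = -10829 J.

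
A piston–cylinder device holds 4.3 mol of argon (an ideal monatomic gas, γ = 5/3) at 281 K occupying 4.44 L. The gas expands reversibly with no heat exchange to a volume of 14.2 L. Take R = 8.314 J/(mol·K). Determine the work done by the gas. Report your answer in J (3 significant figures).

Adiabatic: TV^(γ−1) = const with γ = 5/3.
T₂ = T₁ (V₁/V₂)^(γ−1) = 281 × (4.44/14.2)^0.667 = 281 × 0.4607 = 129.5 K.
W_by = nCᵥ(T₁ − T₂) = (4.3)(12.47)(281 − 129.5) = 8127 J.

W ≈ 8130 J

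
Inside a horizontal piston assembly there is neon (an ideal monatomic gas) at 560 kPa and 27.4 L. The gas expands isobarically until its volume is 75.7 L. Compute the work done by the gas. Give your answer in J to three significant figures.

W ≈ 27000 J

Isobaric: W = P ΔV.
W = (560 kPa)(75.7 − 27.4 L) = (560)(48.3) = 27048 J.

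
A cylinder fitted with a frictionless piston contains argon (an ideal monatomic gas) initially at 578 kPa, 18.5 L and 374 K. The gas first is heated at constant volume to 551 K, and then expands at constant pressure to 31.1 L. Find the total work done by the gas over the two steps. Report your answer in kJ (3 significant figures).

W_total ≈ 10.7 kJ

Step 1 (isochoric): W = 0 (constant volume).
After step 1: P = 851.5 kPa (V unchanged).
Step 2 (isobaric): W = PΔV = (851.5 kPa)(31.1 − 18.5 L) = 10729 J.
W_total = 0 + 10729 = 10729 J.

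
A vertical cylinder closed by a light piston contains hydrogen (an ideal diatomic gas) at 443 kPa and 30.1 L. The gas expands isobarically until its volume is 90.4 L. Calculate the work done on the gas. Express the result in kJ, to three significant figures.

W ≈ -26.7 kJ

Isobaric: W = P ΔV.
W = (443 kPa)(90.4 − 30.1 L) = (443)(60.3) = 26713 J.
Work on gas = −W_by = -26713 J.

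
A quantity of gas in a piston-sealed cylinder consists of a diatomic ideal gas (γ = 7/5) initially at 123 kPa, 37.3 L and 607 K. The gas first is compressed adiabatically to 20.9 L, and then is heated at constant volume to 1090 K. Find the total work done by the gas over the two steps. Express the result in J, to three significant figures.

W_total ≈ -2990 J

Step 1 (adiabatic): W = (P₁V₁ − P₂V₂)/(γ−1) = (4588 − 5784)/0.4 = -2991 J.
Step 2 (isochoric): W = 0 (constant volume).
W_total = -2991 + 0 = -2991 J.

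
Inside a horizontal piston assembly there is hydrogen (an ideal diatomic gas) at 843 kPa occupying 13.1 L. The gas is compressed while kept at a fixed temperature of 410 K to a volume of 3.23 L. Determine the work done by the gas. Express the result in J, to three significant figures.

W ≈ -15500 J

Isothermal: W = nRT ln(V₂/V₁) = P₁V₁ ln(V₂/V₁).
P₁V₁ = (843 kPa)(13.1 L) = 11043 J.
W = 11043 × ln(3.23/13.1) = 11043 × -1.4
W_by_gas = -15462 J.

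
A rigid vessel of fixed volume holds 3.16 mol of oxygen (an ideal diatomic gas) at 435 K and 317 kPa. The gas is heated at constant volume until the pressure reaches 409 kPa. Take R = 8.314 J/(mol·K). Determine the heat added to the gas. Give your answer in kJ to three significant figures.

Q ≈ 8.29 kJ

Constant volume ⇒ W = 0, so Q = ΔU = nCᵥΔT with Cᵥ = 5R/2 = 20.79 J/(mol·K).
At constant V, T₂/T₁ = P₂/P₁ ⇒ ΔT = T₁(P₂/P₁ − 1) = 435·(409/317 − 1) = 126.2 K.
ΔU = (3.16)(20.79)(126.2) = 8292 J.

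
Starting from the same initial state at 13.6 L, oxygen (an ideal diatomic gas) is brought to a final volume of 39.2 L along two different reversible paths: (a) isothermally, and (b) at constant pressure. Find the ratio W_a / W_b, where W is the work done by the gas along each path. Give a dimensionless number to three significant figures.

Path (a) isothermal: W = P₁V₁ ln(V₂/V₁) → W_a/(P₁V₁) = 1.059.
Path (b) isobaric: W = P₁(V₂ − V₁) → W_b/(P₁V₁) = 1.882.
W_a / W_b = 1.059 / 1.882 = 0.5624.

W_a / W_b ≈ 0.562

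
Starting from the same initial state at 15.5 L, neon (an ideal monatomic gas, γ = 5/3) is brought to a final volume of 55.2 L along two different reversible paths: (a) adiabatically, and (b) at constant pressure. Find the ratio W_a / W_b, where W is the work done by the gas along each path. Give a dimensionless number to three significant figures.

Path (a) adiabatic: W = P₁V₁(1 − (V₁/V₂)^(γ−1))/(γ−1) → W_a/(P₁V₁) = 0.8568.
Path (b) isobaric: W = P₁(V₂ − V₁) → W_b/(P₁V₁) = 2.561.
W_a / W_b = 0.8568 / 2.561 = 0.3345.

W_a / W_b ≈ 0.335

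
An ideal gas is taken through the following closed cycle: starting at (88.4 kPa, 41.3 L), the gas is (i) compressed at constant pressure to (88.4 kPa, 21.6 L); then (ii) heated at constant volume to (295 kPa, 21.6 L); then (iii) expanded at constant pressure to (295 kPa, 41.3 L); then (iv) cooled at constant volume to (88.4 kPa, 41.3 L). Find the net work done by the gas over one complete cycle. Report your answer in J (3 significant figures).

Constant-volume legs do no work.
W(i) = (88.4)(21.6 − 41.3) = -1741 J; W(iii) = (295)(41.3 − 21.6) = 5811 J.
W_net = -1741 + 5811 = 4070 J (the clockwise enclosed area).

W_net ≈ 4070 J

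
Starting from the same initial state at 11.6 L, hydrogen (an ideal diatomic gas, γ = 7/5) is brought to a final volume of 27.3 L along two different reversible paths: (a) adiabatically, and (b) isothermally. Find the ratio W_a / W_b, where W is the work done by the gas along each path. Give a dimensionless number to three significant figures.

Path (a) adiabatic: W = P₁V₁(1 − (V₁/V₂)^(γ−1))/(γ−1) → W_a/(P₁V₁) = 0.7248.
Path (b) isothermal: W = P₁V₁ ln(V₂/V₁) → W_b/(P₁V₁) = 0.8559.
W_a / W_b = 0.7248 / 0.8559 = 0.8468.

W_a / W_b ≈ 0.847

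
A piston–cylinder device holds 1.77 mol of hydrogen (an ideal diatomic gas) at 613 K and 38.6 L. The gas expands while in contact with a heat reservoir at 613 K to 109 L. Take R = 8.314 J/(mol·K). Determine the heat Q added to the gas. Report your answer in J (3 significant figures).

Q ≈ 9360 J

Isothermal ⇒ ΔU = 0, so Q = W = nRT ln(V₂/V₁).
Q = (1.77)(8.314)(613) ln(109/38.6) = 9021 × 1.038 = 9364 J.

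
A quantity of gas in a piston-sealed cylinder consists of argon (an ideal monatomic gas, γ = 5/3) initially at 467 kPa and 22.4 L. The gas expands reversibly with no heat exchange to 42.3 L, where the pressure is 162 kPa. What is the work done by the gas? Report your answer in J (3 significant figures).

W ≈ 5410 J

Adiabatic: W = (P₁V₁ − P₂V₂)/(γ − 1) with γ = 5/3.
P₁V₁ = 10461 J, P₂V₂ = 6853 J.
W = (10461 − 6853) / 0.6667 = 5412 J.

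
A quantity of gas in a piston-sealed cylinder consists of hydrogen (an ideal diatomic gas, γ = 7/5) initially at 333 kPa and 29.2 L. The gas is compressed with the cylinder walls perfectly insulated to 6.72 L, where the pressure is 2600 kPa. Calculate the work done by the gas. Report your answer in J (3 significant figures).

W ≈ -19400 J

Adiabatic: W = (P₁V₁ − P₂V₂)/(γ − 1) with γ = 7/5.
P₁V₁ = 9724 J, P₂V₂ = 17472 J.
W = (9724 − 17472) / 0.4 = -19371 J.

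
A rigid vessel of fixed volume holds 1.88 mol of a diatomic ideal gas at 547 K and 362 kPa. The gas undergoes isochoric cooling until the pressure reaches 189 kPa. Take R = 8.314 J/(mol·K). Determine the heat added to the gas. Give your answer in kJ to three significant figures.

Q ≈ -10.2 kJ

Constant volume ⇒ W = 0, so Q = ΔU = nCᵥΔT with Cᵥ = 5R/2 = 20.79 J/(mol·K).
At constant V, T₂/T₁ = P₂/P₁ ⇒ ΔT = T₁(P₂/P₁ − 1) = 547·(189/362 − 1) = -261.4 K.
ΔU = (1.88)(20.79)(-261.4) = -10215 J.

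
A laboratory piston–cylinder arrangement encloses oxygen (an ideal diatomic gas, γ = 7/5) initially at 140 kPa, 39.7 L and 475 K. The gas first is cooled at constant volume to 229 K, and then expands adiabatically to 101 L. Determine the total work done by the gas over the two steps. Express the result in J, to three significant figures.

Step 1 (isochoric): W = 0 (constant volume).
After step 1: P = 67.49 kPa (V unchanged).
Step 2 (adiabatic): W = (P₁V₁ − P₂V₂)/(γ−1) = (2680 − 1844)/0.4 = 2088 J.
W_total = 0 + 2088 = 2088 J.

W_total ≈ 2090 J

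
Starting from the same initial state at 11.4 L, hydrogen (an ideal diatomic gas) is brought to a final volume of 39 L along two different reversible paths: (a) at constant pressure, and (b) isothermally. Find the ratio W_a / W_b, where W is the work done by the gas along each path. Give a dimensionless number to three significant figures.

W_a / W_b ≈ 1.97

Path (a) isobaric: W = P₁(V₂ − V₁) → W_a/(P₁V₁) = 2.421.
Path (b) isothermal: W = P₁V₁ ln(V₂/V₁) → W_b/(P₁V₁) = 1.23.
W_a / W_b = 2.421 / 1.23 = 1.968.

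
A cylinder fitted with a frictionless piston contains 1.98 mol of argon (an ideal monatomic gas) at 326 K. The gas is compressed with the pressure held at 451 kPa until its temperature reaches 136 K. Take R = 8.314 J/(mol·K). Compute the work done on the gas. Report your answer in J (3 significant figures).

W ≈ 3130 J

Isobaric: W = P ΔV = nR ΔT.
W = (1.98)(8.314)(136 − 326) = -3128 J.
Work on gas = −W_by = 3128 J.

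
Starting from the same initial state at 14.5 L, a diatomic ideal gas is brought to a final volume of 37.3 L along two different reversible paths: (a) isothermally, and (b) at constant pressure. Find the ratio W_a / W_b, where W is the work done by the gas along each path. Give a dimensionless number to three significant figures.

Path (a) isothermal: W = P₁V₁ ln(V₂/V₁) → W_a/(P₁V₁) = 0.9448.
Path (b) isobaric: W = P₁(V₂ − V₁) → W_b/(P₁V₁) = 1.572.
W_a / W_b = 0.9448 / 1.572 = 0.6009.

W_a / W_b ≈ 0.601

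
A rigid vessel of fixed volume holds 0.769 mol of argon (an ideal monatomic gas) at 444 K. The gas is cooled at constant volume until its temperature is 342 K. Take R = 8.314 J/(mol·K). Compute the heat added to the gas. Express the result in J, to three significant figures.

Q ≈ -978 J

Constant volume ⇒ W = 0, so Q = ΔU = nCᵥΔT with Cᵥ = 3R/2 = 12.47 J/(mol·K).
ΔU = (0.769)(12.47)(342 − 444) = -978.2 J.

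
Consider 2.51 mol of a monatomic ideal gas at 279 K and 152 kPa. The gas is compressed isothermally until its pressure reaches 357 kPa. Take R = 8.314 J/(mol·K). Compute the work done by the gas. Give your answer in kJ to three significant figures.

W ≈ -4.97 kJ

Isothermal process: W = nRT ln(V₂/V₁) = nRT ln(P₁/P₂).
W = (2.51)(8.314)(279) × ln(152/357)
  = 5822 × ln(0.4258) = 5822 × -0.8539
W_by_gas = -4971 J.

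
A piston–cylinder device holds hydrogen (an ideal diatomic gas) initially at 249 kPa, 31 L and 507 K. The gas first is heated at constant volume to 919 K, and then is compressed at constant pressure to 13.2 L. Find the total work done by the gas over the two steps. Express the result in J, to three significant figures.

W_total ≈ -8030 J

Step 1 (isochoric): W = 0 (constant volume).
After step 1: P = 451.3 kPa (V unchanged).
Step 2 (isobaric): W = PΔV = (451.3 kPa)(13.2 − 31 L) = -8034 J.
W_total = 0 − 8034 = -8034 J.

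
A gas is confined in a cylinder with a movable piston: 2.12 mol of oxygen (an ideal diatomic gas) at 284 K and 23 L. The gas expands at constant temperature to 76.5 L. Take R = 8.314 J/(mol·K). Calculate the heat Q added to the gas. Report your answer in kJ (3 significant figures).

Q ≈ 6.02 kJ

Isothermal ⇒ ΔU = 0, so Q = W = nRT ln(V₂/V₁).
Q = (2.12)(8.314)(284) ln(76.5/23) = 5006 × 1.202 = 6016 J.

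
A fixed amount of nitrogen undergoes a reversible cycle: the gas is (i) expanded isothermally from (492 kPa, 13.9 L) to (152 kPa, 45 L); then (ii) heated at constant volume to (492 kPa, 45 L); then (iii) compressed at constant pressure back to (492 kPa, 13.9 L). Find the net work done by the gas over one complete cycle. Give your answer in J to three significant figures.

W_net ≈ -7270 J

Leg (i): W = PᵢVᵢ ln(V_f/Vᵢ) = (6839) ln(45/13.9) = 8034 J.
Leg (ii): W = 0.
Leg (iii): W = PΔV = (492)(13.9 − 45) = -15301 J.
W_net = 8034 − 15301 = -7267 J.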